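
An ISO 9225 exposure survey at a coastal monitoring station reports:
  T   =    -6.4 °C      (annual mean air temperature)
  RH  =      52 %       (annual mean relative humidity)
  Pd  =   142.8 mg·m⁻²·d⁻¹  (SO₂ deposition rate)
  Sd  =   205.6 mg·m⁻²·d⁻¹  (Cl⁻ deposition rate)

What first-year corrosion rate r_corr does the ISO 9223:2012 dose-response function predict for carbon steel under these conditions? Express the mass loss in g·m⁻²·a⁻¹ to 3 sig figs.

r_corr = 138 g·m⁻²·a⁻¹

carbon steel: T≤10 °C ⇒ hinge +0.150·(-6.4−10) = -2.4600
  sulphur-dioxide contribution → 5.646 μm/a
  chloride contribution → 11.93 μm/a
  total first-year rate 17.58 μm/a
Convert to mass loss: 17.58 μm/a × 7.85 g/cm³ = 138 g·m⁻²·a⁻¹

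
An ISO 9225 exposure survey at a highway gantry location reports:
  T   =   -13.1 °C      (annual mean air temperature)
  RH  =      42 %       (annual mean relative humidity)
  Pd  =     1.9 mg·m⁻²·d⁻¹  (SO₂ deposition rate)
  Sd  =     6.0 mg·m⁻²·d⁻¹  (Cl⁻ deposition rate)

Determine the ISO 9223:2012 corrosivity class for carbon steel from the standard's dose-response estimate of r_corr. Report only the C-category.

carbon steel: temperature factor f = +0.150·(-23.1) = -3.4650
  sulphur-dioxide contribution → 0.179 μm/a
  chloride contribution → 0.7335 μm/a
  total first-year rate 0.9125 μm/a
ISO 9223 Table 2 (carbon steel): 0 < 0.913 ≤ 1.3 μm/a ⇒ C1

C1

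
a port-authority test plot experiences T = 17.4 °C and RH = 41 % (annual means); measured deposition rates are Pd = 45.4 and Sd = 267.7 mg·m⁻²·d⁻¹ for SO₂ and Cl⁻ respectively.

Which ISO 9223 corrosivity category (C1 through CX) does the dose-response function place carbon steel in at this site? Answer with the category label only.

carbon steel: temperature factor f = -0.054·(7.4) = -0.3996
  SO₂ term: 1.77·45.4^0.52·exp(0.02·41-0.3996) = 19.6
  Sd branch = 0.102·Sd^0.62·e^(0.033·RH+0.04·T) = 25.33 μm/a
  sum: 19.6 + 25.33 → r_corr = 44.93 μm/a
44.9 μm/a falls in (25, 50] for carbon steel → category C3

C3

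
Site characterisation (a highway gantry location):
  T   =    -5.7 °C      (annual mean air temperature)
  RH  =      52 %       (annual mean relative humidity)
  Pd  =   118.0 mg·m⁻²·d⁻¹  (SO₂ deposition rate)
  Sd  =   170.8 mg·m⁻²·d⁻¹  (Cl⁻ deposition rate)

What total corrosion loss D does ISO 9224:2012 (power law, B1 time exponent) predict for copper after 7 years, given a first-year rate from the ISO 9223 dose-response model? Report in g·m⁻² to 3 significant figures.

D(7) = 8.41 g·m⁻²

copper: T≤10 °C ⇒ hinge +0.126·(-5.7−10) = -1.9782
  SO₂ term: 0.0053·118.0^0.26·exp(0.059·52-1.9782) = 0.05448
  Cl⁻ term: 0.01025·170.8^0.27·exp(0.036·52+0.049·-5.7) = 0.2019
  sum: 0.05448 + 0.2019 → r_corr = 0.2564 μm/a
ISO 9224: D(t) = r_corr · t^b with b = 0.667 (copper, B1)
  D(7) = 0.2564 × 7^0.667 = 0.2564 × 3.662 = 0.9389 μm
  Mass loss = 0.9389 μm × 8.96 g/cm³ = 8.412 g·m⁻²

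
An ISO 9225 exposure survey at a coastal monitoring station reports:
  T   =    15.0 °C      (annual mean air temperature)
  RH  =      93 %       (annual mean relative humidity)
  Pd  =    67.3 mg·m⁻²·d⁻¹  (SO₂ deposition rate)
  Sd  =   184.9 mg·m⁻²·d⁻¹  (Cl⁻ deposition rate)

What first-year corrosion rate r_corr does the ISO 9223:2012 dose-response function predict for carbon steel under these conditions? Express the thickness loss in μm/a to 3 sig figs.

carbon steel: f(T) = -0.054·(T−10) [T>10 °C] = -0.2700
  sulphur-dioxide contribution → 77.46 μm/a
  chloride contribution → 101.7 μm/a
  ⇒ r_corr(carbon steel) = 179.2 μm/a

r_corr = 179 μm/a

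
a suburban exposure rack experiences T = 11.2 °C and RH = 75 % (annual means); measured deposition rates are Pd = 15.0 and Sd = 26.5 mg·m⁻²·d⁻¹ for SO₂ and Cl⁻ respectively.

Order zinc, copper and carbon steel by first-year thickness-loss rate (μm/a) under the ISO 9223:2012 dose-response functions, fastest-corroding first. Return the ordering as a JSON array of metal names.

zinc: f(T) = -0.071·(T−10) [T>10 °C] = -0.0852
  SO₂ term: 0.0129·15.0^0.44·exp(0.046·75-0.0852) = 1.229
  Cl⁻ term: 0.0175·26.5^0.57·exp(0.008·75+0.085·11.2) = 0.535
  r_corr = 1.229 + 0.535 = 1.763 μm/a
copper: T>10 °C ⇒ hinge -0.080·(11.2−10) = -0.0960
  Pd branch = 0.0053·Pd^0.26·e^(0.059·RH+f) = 0.8131 μm/a
  Sd branch = 0.01025·Sd^0.27·e^(0.036·RH+0.049·T) = 0.6396 μm/a
  sum: 0.8131 + 0.6396 → r_corr = 1.453 μm/a
carbon steel: T>10 °C ⇒ hinge -0.054·(11.2−10) = -0.0648
  SO₂ term: 1.77·15.0^0.52·exp(0.02·75-0.0648) = 30.4
  Cl⁻ term: 0.102·26.5^0.62·exp(0.033·75+0.04·11.2) = 14.47
  sum: 30.4 + 14.47 → r_corr = 44.87 μm/a
Ordering by μm/a: carbon steel (44.9) > zinc (1.76) > copper (1.45)

["carbon steel", "zinc", "copper"]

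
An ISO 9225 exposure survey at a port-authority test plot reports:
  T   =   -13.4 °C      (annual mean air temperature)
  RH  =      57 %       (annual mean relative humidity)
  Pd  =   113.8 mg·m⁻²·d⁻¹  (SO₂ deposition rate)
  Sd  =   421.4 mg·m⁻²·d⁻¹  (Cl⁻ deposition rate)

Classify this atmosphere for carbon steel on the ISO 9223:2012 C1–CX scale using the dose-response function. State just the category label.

C2

carbon steel: temperature factor f = +0.150·(-23.4) = -3.5100
  Pd branch = 1.77·Pd^0.52·e^(0.02·RH+f) = 1.94 μm/a
  Sd branch = 0.102·Sd^0.62·e^(0.033·RH+0.04·T) = 16.6 μm/a
  sum: 1.94 + 16.6 → r_corr = 18.54 μm/a
Category bounds: 1.3…25 μm/a bracket r_corr ⇒ C2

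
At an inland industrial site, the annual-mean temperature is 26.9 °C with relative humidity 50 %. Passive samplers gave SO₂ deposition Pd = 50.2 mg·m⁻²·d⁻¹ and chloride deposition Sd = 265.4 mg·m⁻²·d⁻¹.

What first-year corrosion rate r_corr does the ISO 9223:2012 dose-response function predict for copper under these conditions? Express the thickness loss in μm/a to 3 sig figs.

copper: temperature factor f = -0.080·(16.9) = -1.3520
  Pd branch = 0.0053·Pd^0.26·e^(0.059·RH+f) = 0.07252 μm/a
  Cl⁻ term: 0.01025·265.4^0.27·exp(0.036·50+0.049·26.9) = 1.046
  sum: 0.07252 + 1.046 → r_corr = 1.118 μm/a

r_corr = 1.12 μm/a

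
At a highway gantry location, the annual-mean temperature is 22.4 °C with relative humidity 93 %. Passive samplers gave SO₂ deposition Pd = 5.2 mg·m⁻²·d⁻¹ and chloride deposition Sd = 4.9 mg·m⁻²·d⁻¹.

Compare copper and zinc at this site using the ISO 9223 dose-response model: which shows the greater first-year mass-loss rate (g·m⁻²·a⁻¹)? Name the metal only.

copper

copper: T>10 °C ⇒ hinge -0.080·(22.4−10) = -0.9920
  sulphur-dioxide contribution → 0.7288 μm/a
  chloride contribution → 1.342 μm/a
  total first-year rate 2.071 μm/a
  mass loss = 2.071 μm/a × 8.96 g/cm³ = 18.55 g·m⁻²·a⁻¹
zinc: temperature factor f = -0.071·(12.4) = -0.8804
  sulphur-dioxide contribution → 0.7965 μm/a
  chloride contribution → 0.6116 μm/a
  ⇒ r_corr(zinc) = 1.408 μm/a
  mass loss = 1.408 μm/a × 7.14 g/cm³ = 10.05 g·m⁻²·a⁻¹
Ordering by g·m⁻²·a⁻¹: copper (18.6) > zinc (10.1)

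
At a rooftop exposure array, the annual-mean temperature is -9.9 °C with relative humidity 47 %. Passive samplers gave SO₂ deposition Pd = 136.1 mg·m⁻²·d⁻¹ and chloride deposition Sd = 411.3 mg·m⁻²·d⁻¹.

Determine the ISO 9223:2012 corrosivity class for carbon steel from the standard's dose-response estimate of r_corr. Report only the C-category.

C2

carbon steel: temperature factor f = +0.150·(-19.9) = -2.9850
  SO₂ term: 1.77·136.1^0.52·exp(0.02·47-2.9850) = 2.947
  Cl⁻ term: 0.102·411.3^0.62·exp(0.033·47+0.04·-9.9) = 13.52
  sum: 2.947 + 13.52 → r_corr = 16.47 μm/a
Category bounds: 1.3…25 μm/a bracket r_corr ⇒ C2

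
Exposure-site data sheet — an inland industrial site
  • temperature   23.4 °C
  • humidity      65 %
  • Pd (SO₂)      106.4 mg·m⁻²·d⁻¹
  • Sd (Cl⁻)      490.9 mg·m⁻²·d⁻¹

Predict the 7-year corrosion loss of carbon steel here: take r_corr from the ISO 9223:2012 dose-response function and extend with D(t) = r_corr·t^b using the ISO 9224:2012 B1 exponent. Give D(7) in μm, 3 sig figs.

carbon steel: temperature factor f = -0.054·(13.4) = -0.7236
  SO₂ term: 1.77·106.4^0.52·exp(0.02·65-0.7236) = 35.67
  Cl⁻ term: 0.102·490.9^0.62·exp(0.033·65+0.04·23.4) = 103.5
  sum: 35.67 + 103.5 → r_corr = 139.2 μm/a
Power-law: D(7) = r_corr · 7^0.523
  D(7) = 139.2 × 7^0.523 = 139.2 × 2.767 = 385.2 μm

D(7) = 385 μm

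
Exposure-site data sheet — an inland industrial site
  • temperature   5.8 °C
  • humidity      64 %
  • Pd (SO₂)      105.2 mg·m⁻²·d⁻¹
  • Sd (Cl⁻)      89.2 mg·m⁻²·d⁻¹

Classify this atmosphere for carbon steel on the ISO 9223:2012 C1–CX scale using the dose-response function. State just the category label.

carbon steel: T≤10 °C ⇒ hinge +0.150·(5.8−10) = -0.6300
  Pd branch = 1.77·Pd^0.52·e^(0.02·RH+f) = 38.17 μm/a
  Cl⁻ term: 0.102·89.2^0.62·exp(0.033·64+0.04·5.8) = 17.21
  r_corr = 38.17 + 17.21 = 55.38 μm/a
55.4 μm/a falls in (50, 80] for carbon steel → category C4

C4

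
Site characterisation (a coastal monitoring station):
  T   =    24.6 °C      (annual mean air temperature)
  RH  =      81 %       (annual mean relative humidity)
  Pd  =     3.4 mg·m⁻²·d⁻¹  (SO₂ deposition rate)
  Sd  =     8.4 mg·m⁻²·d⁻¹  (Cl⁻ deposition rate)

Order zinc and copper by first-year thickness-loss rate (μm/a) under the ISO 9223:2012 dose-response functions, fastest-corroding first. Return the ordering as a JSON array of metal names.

zinc: temperature factor f = -0.071·(14.6) = -1.0366
  SO₂ term: 0.0129·3.4^0.44·exp(0.046·81-1.0366) = 0.3254
  Cl⁻ term: 0.0175·8.4^0.57·exp(0.008·81+0.085·24.6) = 0.9108
  sum: 0.3254 + 0.9108 → r_corr = 1.236 μm/a
copper: temperature factor f = -0.080·(14.6) = -1.1680
  SO₂ term: 0.0053·3.4^0.26·exp(0.059·81-1.1680) = 0.2696
  Cl⁻ term: 0.01025·8.4^0.27·exp(0.036·81+0.049·24.6) = 1.122
  r_corr = 0.2696 + 1.122 = 1.392 μm/a
Ordering by μm/a: copper (1.39) > zinc (1.24)

["copper", "zinc"]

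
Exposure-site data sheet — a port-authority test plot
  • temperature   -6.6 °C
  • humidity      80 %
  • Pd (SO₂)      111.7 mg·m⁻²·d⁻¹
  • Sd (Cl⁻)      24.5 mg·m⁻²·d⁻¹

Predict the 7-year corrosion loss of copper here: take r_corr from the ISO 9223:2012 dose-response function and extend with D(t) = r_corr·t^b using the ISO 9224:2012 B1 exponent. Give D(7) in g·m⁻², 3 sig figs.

copper: temperature factor f = +0.126·(-16.6) = -2.0916
  Pd branch = 0.0053·Pd^0.26·e^(0.059·RH+f) = 0.2502 μm/a
  Cl⁻ term: 0.01025·24.5^0.27·exp(0.036·80+0.049·-6.6) = 0.3134
  r_corr = 0.2502 + 0.3134 = 0.5636 μm/a
ISO 9224: D(t) = r_corr · t^b with b = 0.667 (copper, B1)
  D(7) = 0.5636 × 7^0.667 = 0.5636 × 3.662 = 2.064 μm
  Mass loss = 2.064 μm × 8.96 g/cm³ = 18.49 g·m⁻²

D(7) = 18.5 g·m⁻²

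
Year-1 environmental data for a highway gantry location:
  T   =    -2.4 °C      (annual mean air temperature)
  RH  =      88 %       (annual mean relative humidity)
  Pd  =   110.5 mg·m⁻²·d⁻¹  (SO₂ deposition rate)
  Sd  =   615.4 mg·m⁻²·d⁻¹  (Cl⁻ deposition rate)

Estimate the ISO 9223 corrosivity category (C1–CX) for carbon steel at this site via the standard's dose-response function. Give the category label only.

C5

carbon steel: T≤10 °C ⇒ hinge +0.150·(-2.4−10) = -1.8600
  Pd branch = 1.77·Pd^0.52·e^(0.02·RH+f) = 18.5 μm/a
  Cl⁻ term: 0.102·615.4^0.62·exp(0.033·88+0.04·-2.4) = 90.65
  sum: 18.5 + 90.65 → r_corr = 109.1 μm/a
109 μm/a falls in (80, 200] for carbon steel → category C5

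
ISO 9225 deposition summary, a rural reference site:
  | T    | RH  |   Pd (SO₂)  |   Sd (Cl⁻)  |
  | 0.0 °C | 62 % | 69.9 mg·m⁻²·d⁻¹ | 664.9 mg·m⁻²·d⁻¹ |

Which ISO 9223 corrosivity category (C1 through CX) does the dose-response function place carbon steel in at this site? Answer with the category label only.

carbon steel: T≤10 °C ⇒ hinge +0.150·(0.0−10) = -1.5000
  sulphur-dioxide contribution → 12.42 μm/a
  chloride contribution → 44.39 μm/a
  ⇒ r_corr(carbon steel) = 56.81 μm/a
Category bounds: 50…80 μm/a bracket r_corr ⇒ C4

C4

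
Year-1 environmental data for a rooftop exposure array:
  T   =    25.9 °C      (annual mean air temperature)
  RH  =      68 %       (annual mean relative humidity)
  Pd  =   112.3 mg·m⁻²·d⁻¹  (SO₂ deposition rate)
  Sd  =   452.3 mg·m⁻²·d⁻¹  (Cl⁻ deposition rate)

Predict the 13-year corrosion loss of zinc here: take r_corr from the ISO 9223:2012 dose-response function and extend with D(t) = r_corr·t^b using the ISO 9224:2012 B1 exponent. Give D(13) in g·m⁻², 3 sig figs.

zinc: f(T) = -0.071·(T−10) [T>10 °C] = -1.1289
  sulphur-dioxide contribution → 0.7602 μm/a
  chloride contribution → 8.892 μm/a
  ⇒ r_corr(zinc) = 9.652 μm/a
Power-law: D(13) = r_corr · 13^0.813
  D(13) = 9.652 × 13^0.813 = 9.652 × 8.047 = 77.67 μm
  Mass loss = 77.67 μm × 7.14 g/cm³ = 554.6 g·m⁻²

D(13) = 555 g·m⁻²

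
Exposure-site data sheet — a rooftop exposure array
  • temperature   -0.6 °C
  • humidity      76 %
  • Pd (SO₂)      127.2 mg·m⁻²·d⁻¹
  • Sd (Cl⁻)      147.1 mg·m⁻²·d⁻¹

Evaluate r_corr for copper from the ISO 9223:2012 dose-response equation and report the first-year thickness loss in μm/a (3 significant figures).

r_corr = 1.03 μm/a

copper: temperature factor f = +0.126·(-10.6) = -1.3356
  sulphur-dioxide contribution → 0.4353 μm/a
  chloride contribution → 0.5908 μm/a
  ⇒ r_corr(copper) = 1.026 μm/a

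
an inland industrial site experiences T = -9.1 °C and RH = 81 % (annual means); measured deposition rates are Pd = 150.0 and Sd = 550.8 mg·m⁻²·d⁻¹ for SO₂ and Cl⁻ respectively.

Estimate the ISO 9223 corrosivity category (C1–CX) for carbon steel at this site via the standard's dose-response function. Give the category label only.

C4

carbon steel: f(T) = +0.150·(T−10) [T≤10 °C] = -2.8650
  Pd branch = 1.77·Pd^0.52·e^(0.02·RH+f) = 6.9 μm/a
  Sd branch = 0.102·Sd^0.62·e^(0.033·RH+0.04·T) = 51.38 μm/a
  sum: 6.9 + 51.38 → r_corr = 58.28 μm/a
ISO 9223 Table 2 (carbon steel): 50 < 58.3 ≤ 80 μm/a ⇒ C4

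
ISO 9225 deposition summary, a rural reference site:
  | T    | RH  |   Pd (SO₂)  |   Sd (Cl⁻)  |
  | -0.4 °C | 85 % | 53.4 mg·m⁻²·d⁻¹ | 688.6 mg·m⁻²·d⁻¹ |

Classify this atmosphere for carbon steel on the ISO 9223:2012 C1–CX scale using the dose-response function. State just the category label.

carbon steel: f(T) = +0.150·(T−10) [T≤10 °C] = -1.5600
  SO₂ term: 1.77·53.4^0.52·exp(0.02·85-1.5600) = 16.11
  Sd branch = 0.102·Sd^0.62·e^(0.033·RH+0.04·T) = 95.36 μm/a
  sum: 16.11 + 95.36 → r_corr = 111.5 μm/a
111 μm/a falls in (80, 200] for carbon steel → category C5

C5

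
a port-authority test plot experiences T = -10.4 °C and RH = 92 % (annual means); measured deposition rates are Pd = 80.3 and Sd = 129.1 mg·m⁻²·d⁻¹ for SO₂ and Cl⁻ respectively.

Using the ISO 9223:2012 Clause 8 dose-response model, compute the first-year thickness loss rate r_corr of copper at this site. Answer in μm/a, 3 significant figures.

copper: T≤10 °C ⇒ hinge +0.126·(-10.4−10) = -2.5704
  Pd branch = 0.0053·Pd^0.26·e^(0.059·RH+f) = 0.2888 μm/a
  Cl⁻ term: 0.01025·129.1^0.27·exp(0.036·92+0.049·-10.4) = 0.6277
  sum: 0.2888 + 0.6277 → r_corr = 0.9164 μm/a

r_corr = 0.916 μm/a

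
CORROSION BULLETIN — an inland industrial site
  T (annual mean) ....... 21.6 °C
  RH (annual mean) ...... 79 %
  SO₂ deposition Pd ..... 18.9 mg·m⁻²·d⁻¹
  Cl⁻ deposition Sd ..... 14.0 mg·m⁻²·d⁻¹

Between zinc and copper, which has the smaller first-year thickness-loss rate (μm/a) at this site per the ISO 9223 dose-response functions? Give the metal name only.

zinc: f(T) = -0.071·(T−10) [T>10 °C] = -0.8236
  SO₂ term: 0.0129·18.9^0.44·exp(0.046·79-0.8236) = 0.7812
  Cl⁻ term: 0.0175·14.0^0.57·exp(0.008·79+0.085·21.6) = 0.9293
  r_corr = 0.7812 + 0.9293 = 1.711 μm/a
copper: T>10 °C ⇒ hinge -0.080·(21.6−10) = -0.9280
  Pd branch = 0.0053·Pd^0.26·e^(0.059·RH+f) = 0.4757 μm/a
  Sd branch = 0.01025·Sd^0.27·e^(0.036·RH+0.049·T) = 1.035 μm/a
  r_corr = 0.4757 + 1.035 = 1.511 μm/a
Ordering by μm/a: zinc (1.71) > copper (1.51)

copper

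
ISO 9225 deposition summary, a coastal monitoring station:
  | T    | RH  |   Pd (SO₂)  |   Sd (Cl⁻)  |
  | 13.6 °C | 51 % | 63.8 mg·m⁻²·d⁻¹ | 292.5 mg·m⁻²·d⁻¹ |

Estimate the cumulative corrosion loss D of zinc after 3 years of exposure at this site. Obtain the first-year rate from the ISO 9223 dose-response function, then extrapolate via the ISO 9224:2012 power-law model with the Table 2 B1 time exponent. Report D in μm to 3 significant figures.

zinc: T>10 °C ⇒ hinge -0.071·(13.6−10) = -0.2556
  sulphur-dioxide contribution → 0.6495 μm/a
  chloride contribution → 2.128 μm/a
  ⇒ r_corr(zinc) = 2.777 μm/a
Power-law: D(3) = r_corr · 3^0.813
  D(3) = 2.777 × 3^0.813 = 2.777 × 2.443 = 6.785 μm

D(3) = 6.78 μm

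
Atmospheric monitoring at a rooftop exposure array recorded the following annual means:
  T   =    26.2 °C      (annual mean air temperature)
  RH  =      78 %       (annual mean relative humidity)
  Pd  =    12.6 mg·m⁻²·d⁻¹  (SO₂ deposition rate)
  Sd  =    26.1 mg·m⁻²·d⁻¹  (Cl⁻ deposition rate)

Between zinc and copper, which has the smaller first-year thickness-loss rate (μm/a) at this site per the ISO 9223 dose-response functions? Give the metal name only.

copper

zinc: f(T) = -0.071·(T−10) [T>10 °C] = -1.1502
  Pd branch = 0.0129·Pd^0.44·e^(0.046·RH+f) = 0.4503 μm/a
  Cl⁻ term: 0.0175·26.1^0.57·exp(0.008·78+0.085·26.2) = 1.944
  r_corr = 0.4503 + 1.944 = 2.394 μm/a
copper: temperature factor f = -0.080·(16.2) = -1.2960
  SO₂ term: 0.0053·12.6^0.26·exp(0.059·78-1.2960) = 0.2794
  Cl⁻ term: 0.01025·26.1^0.27·exp(0.036·78+0.049·26.2) = 1.48
  sum: 0.2794 + 1.48 → r_corr = 1.759 μm/a
Ordering by μm/a: zinc (2.39) > copper (1.76)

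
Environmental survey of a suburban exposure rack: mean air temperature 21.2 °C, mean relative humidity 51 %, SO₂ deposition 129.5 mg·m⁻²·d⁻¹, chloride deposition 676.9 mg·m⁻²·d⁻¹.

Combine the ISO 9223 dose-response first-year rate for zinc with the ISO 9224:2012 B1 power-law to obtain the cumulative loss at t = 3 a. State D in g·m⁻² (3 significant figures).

D(3) = 123 g·m⁻²

zinc: f(T) = -0.071·(T−10) [T>10 °C] = -0.7952
  Pd branch = 0.0129·Pd^0.44·e^(0.046·RH+f) = 0.517 μm/a
  Cl⁻ term: 0.0175·676.9^0.57·exp(0.008·51+0.085·21.2) = 6.55
  r_corr = 0.517 + 6.55 = 7.067 μm/a
Long-term exponent b (ISO 9224 Table 2, B1) = 0.813
  D(3) = 7.067 × 3^0.813 = 7.067 × 2.443 = 17.26 μm
  Mass loss = 17.26 μm × 7.14 g/cm³ = 123.3 g·m⁻²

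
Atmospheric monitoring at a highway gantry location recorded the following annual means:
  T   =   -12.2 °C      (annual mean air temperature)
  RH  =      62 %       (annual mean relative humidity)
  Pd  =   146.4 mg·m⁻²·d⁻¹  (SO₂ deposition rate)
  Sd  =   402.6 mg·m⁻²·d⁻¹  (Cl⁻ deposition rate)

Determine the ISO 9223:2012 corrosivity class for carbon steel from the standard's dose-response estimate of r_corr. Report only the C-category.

C2

carbon steel: f(T) = +0.150·(T−10) [T≤10 °C] = -3.3300
  Pd branch = 1.77·Pd^0.52·e^(0.02·RH+f) = 2.927 μm/a
  Sd branch = 0.102·Sd^0.62·e^(0.033·RH+0.04·T) = 19.96 μm/a
  sum: 2.927 + 19.96 → r_corr = 22.89 μm/a
Category bounds: 1.3…25 μm/a bracket r_corr ⇒ C2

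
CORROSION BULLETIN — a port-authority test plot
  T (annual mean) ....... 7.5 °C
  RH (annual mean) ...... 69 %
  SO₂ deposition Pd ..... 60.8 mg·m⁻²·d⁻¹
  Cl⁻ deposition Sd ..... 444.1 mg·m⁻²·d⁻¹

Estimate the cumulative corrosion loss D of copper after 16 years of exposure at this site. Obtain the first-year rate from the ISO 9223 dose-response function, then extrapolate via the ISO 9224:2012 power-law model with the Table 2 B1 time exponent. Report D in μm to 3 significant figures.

D(16) = 10.0 μm

copper: temperature factor f = +0.126·(-2.5) = -0.3150
  SO₂ term: 0.0053·60.8^0.26·exp(0.059·69-0.3150) = 0.6596
  Sd branch = 0.01025·Sd^0.27·e^(0.036·RH+0.049·T) = 0.9203 μm/a
  sum: 0.6596 + 0.9203 → r_corr = 1.58 μm/a
Long-term exponent b (ISO 9224 Table 2, B1) = 0.667
  D(16) = 1.58 × 16^0.667 = 1.58 × 6.355 = 10.04 μm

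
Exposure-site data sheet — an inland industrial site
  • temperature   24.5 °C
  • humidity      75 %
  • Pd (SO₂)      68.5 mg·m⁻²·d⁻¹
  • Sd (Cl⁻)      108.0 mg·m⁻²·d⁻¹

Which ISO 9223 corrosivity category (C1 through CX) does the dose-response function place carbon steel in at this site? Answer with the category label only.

carbon steel: temperature factor f = -0.054·(14.5) = -0.7830
  SO₂ term: 1.77·68.5^0.52·exp(0.02·75-0.7830) = 32.65
  Sd branch = 0.102·Sd^0.62·e^(0.033·RH+0.04·T) = 58.86 μm/a
  r_corr = 32.65 + 58.86 = 91.51 μm/a
Category bounds: 80…200 μm/a bracket r_corr ⇒ C5

C5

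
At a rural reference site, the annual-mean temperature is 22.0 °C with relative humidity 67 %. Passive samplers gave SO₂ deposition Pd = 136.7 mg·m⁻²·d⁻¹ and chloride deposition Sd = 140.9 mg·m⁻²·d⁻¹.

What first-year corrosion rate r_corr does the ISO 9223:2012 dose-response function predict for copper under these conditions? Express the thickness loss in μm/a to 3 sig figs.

r_corr = 1.66 μm/a

copper: temperature factor f = -0.080·(12.0) = -0.9600
  SO₂ term: 0.0053·136.7^0.26·exp(0.059·67-0.9600) = 0.3797
  Sd branch = 0.01025·Sd^0.27·e^(0.036·RH+0.049·T) = 1.278 μm/a
  sum: 0.3797 + 1.278 → r_corr = 1.658 μm/a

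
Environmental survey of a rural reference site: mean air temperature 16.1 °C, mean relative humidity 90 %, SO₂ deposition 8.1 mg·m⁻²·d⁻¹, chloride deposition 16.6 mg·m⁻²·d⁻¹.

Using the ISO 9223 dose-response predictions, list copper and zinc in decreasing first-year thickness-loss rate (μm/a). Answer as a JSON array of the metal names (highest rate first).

["copper", "zinc"]

copper: f(T) = -0.080·(T−10) [T>10 °C] = -0.4880
  Pd branch = 0.0053·Pd^0.26·e^(0.059·RH+f) = 1.134 μm/a
  Cl⁻ term: 0.01025·16.6^0.27·exp(0.036·90+0.049·16.1) = 1.23
  sum: 1.134 + 1.23 → r_corr = 2.364 μm/a
zinc: T>10 °C ⇒ hinge -0.071·(16.1−10) = -0.4331
  SO₂ term: 0.0129·8.1^0.44·exp(0.046·90-0.4331) = 1.319
  Cl⁻ term: 0.0175·16.6^0.57·exp(0.008·90+0.085·16.1) = 0.7007
  sum: 1.319 + 0.7007 → r_corr = 2.02 μm/a
Ordering by μm/a: copper (2.36) > zinc (2.02)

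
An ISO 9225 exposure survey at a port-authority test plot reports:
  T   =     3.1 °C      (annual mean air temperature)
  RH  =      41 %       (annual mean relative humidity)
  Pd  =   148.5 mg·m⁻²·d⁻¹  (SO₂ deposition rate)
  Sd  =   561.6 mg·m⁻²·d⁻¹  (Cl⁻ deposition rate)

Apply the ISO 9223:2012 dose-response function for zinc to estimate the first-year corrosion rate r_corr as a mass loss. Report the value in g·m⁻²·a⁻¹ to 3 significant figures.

r_corr = 12.6 g·m⁻²·a⁻¹

zinc: f(T) = +0.038·(T−10) [T≤10 °C] = -0.2622
  Pd branch = 0.0129·Pd^0.44·e^(0.046·RH+f) = 0.5907 μm/a
  Cl⁻ term: 0.0175·561.6^0.57·exp(0.008·41+0.085·3.1) = 1.167
  r_corr = 0.5907 + 1.167 = 1.758 μm/a
Convert to mass loss: 1.758 μm/a × 7.14 g/cm³ = 12.55 g·m⁻²·a⁻¹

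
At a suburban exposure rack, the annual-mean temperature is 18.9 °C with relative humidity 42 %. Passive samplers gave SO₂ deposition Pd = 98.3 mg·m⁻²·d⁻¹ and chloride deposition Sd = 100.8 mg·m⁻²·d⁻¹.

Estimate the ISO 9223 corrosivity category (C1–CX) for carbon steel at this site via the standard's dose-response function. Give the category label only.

carbon steel: temperature factor f = -0.054·(8.9) = -0.4806
  SO₂ term: 1.77·98.3^0.52·exp(0.02·42-0.4806) = 27.55
  Sd branch = 0.102·Sd^0.62·e^(0.033·RH+0.04·T) = 15.17 μm/a
  r_corr = 27.55 + 15.17 = 42.72 μm/a
42.7 μm/a falls in (25, 50] for carbon steel → category C3

C3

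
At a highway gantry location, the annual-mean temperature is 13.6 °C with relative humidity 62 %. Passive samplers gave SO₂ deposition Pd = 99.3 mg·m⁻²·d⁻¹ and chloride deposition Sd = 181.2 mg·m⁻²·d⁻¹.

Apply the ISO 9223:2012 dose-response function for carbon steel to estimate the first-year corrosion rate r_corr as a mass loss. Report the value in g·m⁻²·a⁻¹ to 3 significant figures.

carbon steel: T>10 °C ⇒ hinge -0.054·(13.6−10) = -0.1944
  Pd branch = 1.77·Pd^0.52·e^(0.02·RH+f) = 55.02 μm/a
  Cl⁻ term: 0.102·181.2^0.62·exp(0.033·62+0.04·13.6) = 34.16
  r_corr = 55.02 + 34.16 = 89.17 μm/a
Convert to mass loss: 89.17 μm/a × 7.85 g/cm³ = 700 g·m⁻²·a⁻¹

r_corr = 700 g·m⁻²·a⁻¹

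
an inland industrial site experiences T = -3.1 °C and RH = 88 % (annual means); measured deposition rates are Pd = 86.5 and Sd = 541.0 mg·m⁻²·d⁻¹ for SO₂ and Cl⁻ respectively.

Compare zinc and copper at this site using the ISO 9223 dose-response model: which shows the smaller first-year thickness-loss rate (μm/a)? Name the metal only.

copper

zinc: f(T) = +0.038·(T−10) [T≤10 °C] = -0.4978
  sulphur-dioxide contribution → 3.197 μm/a
  chloride contribution → 0.9824 μm/a
  ⇒ r_corr(zinc) = 4.179 μm/a
copper: f(T) = +0.126·(T−10) [T≤10 °C] = -1.6506
  sulphur-dioxide contribution → 0.5833 μm/a
  chloride contribution → 1.144 μm/a
  total first-year rate 1.728 μm/a
Ordering by μm/a: zinc (4.18) > copper (1.73)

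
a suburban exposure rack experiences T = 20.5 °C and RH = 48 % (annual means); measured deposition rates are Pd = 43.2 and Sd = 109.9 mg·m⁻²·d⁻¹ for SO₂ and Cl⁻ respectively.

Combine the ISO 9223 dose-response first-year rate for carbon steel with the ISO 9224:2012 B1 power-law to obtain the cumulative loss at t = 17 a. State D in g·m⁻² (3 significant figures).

carbon steel: T>10 °C ⇒ hinge -0.054·(20.5−10) = -0.5670
  SO₂ term: 1.77·43.2^0.52·exp(0.02·48-0.5670) = 18.58
  Cl⁻ term: 0.102·109.9^0.62·exp(0.033·48+0.04·20.5) = 20.8
  r_corr = 18.58 + 20.8 = 39.38 μm/a
ISO 9224: D(t) = r_corr · t^b with b = 0.523 (carbon steel, B1)
  D(17) = 39.38 × 17^0.523 = 39.38 × 4.401 = 173.3 μm
  Mass loss = 173.3 μm × 7.85 g/cm³ = 1360 g·m⁻²

D(17) = 1.36e+03 g·m⁻²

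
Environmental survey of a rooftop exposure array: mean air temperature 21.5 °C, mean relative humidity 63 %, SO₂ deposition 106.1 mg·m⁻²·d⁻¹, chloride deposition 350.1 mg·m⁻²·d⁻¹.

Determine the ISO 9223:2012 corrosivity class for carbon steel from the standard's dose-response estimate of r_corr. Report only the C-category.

carbon steel: f(T) = -0.054·(T−10) [T>10 °C] = -0.6210
  sulphur-dioxide contribution → 37.92 μm/a
  chloride contribution → 72.84 μm/a
  ⇒ r_corr(carbon steel) = 110.8 μm/a
111 μm/a falls in (80, 200] for carbon steel → category C5

C5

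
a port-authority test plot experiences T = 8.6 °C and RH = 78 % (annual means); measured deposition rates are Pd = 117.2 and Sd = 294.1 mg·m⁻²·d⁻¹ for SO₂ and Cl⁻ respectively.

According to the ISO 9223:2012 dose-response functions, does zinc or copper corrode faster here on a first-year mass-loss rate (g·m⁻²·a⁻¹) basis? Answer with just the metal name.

zinc

zinc: temperature factor f = +0.038·(-1.4) = -0.0532
  SO₂ term: 0.0129·117.2^0.44·exp(0.046·78-0.0532) = 3.598
  Sd branch = 0.0175·Sd^0.57·e^(0.008·RH+0.085·T) = 1.732 μm/a
  r_corr = 3.598 + 1.732 = 5.33 μm/a
  mass loss = 5.33 μm/a × 7.14 g/cm³ = 38.06 g·m⁻²·a⁻¹
copper: temperature factor f = +0.126·(-1.4) = -0.1764
  Pd branch = 0.0053·Pd^0.26·e^(0.059·RH+f) = 1.528 μm/a
  Sd branch = 0.01025·Sd^0.27·e^(0.036·RH+0.049·T) = 1.202 μm/a
  r_corr = 1.528 + 1.202 = 2.73 μm/a
  mass loss = 2.73 μm/a × 8.96 g/cm³ = 24.46 g·m⁻²·a⁻¹
Ordering by g·m⁻²·a⁻¹: zinc (38.1) > copper (24.5)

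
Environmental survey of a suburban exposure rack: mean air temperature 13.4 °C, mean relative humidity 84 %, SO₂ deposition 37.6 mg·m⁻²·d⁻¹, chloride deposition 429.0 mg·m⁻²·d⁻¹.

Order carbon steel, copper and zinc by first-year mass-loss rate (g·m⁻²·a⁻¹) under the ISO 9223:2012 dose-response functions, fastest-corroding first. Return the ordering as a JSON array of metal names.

["carbon steel", "zinc", "copper"]

carbon steel: f(T) = -0.054·(T−10) [T>10 °C] = -0.1836
  sulphur-dioxide contribution → 52.11 μm/a
  chloride contribution → 119.5 μm/a
  ⇒ r_corr(carbon steel) = 171.6 μm/a
  mass loss = 171.6 μm/a × 7.85 g/cm³ = 1347 g·m⁻²·a⁻¹
copper: T>10 °C ⇒ hinge -0.080·(13.4−10) = -0.2720
  sulphur-dioxide contribution → 1.473 μm/a
  chloride contribution → 2.089 μm/a
  ⇒ r_corr(copper) = 3.562 μm/a
  mass loss = 3.562 μm/a × 8.96 g/cm³ = 31.91 g·m⁻²·a⁻¹
zinc: T>10 °C ⇒ hinge -0.071·(13.4−10) = -0.2414
  sulphur-dioxide contribution → 2.382 μm/a
  chloride contribution → 3.389 μm/a
  ⇒ r_corr(zinc) = 5.771 μm/a
  mass loss = 5.771 μm/a × 7.14 g/cm³ = 41.2 g·m⁻²·a⁻¹
Ordering by g·m⁻²·a⁻¹: carbon steel (1350) > zinc (41.2) > copper (31.9)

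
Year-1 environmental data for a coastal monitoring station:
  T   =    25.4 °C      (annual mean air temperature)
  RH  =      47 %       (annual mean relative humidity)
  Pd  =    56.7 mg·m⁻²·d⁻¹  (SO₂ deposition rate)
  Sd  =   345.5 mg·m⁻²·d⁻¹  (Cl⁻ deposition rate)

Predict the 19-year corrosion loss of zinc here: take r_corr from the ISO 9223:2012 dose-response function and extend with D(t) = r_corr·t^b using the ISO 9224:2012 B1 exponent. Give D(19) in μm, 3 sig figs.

D(19) = 70.1 μm

zinc: temperature factor f = -0.071·(15.4) = -1.0934
  sulphur-dioxide contribution → 0.2219 μm/a
  chloride contribution → 6.179 μm/a
  ⇒ r_corr(zinc) = 6.401 μm/a
Power-law: D(19) = r_corr · 19^0.813
  D(19) = 6.401 × 19^0.813 = 6.401 × 10.96 = 70.12 μm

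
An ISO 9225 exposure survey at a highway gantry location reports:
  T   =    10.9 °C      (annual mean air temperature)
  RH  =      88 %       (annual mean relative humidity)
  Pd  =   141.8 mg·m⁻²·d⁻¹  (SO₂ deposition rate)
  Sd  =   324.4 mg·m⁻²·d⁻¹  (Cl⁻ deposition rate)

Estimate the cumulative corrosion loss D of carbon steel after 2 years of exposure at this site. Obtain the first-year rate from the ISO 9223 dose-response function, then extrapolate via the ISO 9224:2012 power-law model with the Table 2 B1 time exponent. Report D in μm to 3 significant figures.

carbon steel: f(T) = -0.054·(T−10) [T>10 °C] = -0.0486
  Pd branch = 1.77·Pd^0.52·e^(0.02·RH+f) = 128.9 μm/a
  Sd branch = 0.102·Sd^0.62·e^(0.033·RH+0.04·T) = 103.8 μm/a
  sum: 128.9 + 103.8 → r_corr = 232.6 μm/a
Power-law: D(2) = r_corr · 2^0.523
  D(2) = 232.6 × 2^0.523 = 232.6 × 1.437 = 334.2 μm

D(2) = 334 μm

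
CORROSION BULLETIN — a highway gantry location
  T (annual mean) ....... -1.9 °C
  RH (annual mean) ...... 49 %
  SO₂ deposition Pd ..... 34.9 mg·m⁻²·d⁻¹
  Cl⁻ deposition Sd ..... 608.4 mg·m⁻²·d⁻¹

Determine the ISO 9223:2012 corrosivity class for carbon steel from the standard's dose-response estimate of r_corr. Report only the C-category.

C3

carbon steel: f(T) = +0.150·(T−10) [T≤10 °C] = -1.7850
  sulphur-dioxide contribution → 5.019 μm/a
  chloride contribution → 25.35 μm/a
  total first-year rate 30.37 μm/a
30.4 μm/a falls in (25, 50] for carbon steel → category C3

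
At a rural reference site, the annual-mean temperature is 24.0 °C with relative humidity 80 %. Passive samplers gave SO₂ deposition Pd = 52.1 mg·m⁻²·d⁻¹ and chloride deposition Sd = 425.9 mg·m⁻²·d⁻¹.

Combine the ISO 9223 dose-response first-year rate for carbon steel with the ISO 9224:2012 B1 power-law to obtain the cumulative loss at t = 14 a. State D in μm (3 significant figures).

D(14) = 761 μm

carbon steel: T>10 °C ⇒ hinge -0.054·(24.0−10) = -0.7560
  SO₂ term: 1.77·52.1^0.52·exp(0.02·80-0.7560) = 32.16
  Sd branch = 0.102·Sd^0.62·e^(0.033·RH+0.04·T) = 159.3 μm/a
  sum: 32.16 + 159.3 → r_corr = 191.5 μm/a
ISO 9224: D(t) = r_corr · t^b with b = 0.523 (carbon steel, B1)
  D(14) = 191.5 × 14^0.523 = 191.5 × 3.976 = 761.2 μm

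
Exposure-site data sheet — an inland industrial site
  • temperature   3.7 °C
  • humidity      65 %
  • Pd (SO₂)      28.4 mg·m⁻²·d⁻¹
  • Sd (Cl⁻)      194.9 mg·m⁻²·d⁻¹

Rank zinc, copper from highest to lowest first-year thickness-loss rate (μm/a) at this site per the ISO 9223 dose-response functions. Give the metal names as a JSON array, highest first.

["zinc", "copper"]

zinc: temperature factor f = +0.038·(-6.3) = -0.2394
  Pd branch = 0.0129·Pd^0.44·e^(0.046·RH+f) = 0.8803 μm/a
  Cl⁻ term: 0.0175·194.9^0.57·exp(0.008·65+0.085·3.7) = 0.814
  sum: 0.8803 + 0.814 → r_corr = 1.694 μm/a
copper: f(T) = +0.126·(T−10) [T≤10 °C] = -0.7938
  Pd branch = 0.0053·Pd^0.26·e^(0.059·RH+f) = 0.2648 μm/a
  Sd branch = 0.01025·Sd^0.27·e^(0.036·RH+0.049·T) = 0.5296 μm/a
  sum: 0.2648 + 0.5296 → r_corr = 0.7944 μm/a
Ordering by μm/a: zinc (1.69) > copper (0.794)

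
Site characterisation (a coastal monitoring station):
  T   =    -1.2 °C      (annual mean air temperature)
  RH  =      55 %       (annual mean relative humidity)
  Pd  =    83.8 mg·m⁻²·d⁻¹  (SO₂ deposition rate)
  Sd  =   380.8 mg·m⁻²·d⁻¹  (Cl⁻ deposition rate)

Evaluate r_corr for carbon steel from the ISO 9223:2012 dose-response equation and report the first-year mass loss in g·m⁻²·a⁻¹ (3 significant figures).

r_corr = 264 g·m⁻²·a⁻¹

carbon steel: f(T) = +0.150·(T−10) [T≤10 °C] = -1.6800
  sulphur-dioxide contribution → 9.912 μm/a
  chloride contribution → 23.77 μm/a
  total first-year rate 33.68 μm/a
Convert to mass loss: 33.68 μm/a × 7.85 g/cm³ = 264.4 g·m⁻²·a⁻¹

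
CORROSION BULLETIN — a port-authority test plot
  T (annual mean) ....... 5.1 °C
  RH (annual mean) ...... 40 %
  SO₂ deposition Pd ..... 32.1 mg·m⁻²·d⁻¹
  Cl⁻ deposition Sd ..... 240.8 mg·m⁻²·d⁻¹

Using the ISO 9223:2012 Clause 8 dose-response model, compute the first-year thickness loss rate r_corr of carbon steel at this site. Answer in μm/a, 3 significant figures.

carbon steel: temperature factor f = +0.150·(-4.9) = -0.7350
  sulphur-dioxide contribution → 11.47 μm/a
  chloride contribution → 14.03 μm/a
  total first-year rate 25.5 μm/a

r_corr = 25.5 μm/a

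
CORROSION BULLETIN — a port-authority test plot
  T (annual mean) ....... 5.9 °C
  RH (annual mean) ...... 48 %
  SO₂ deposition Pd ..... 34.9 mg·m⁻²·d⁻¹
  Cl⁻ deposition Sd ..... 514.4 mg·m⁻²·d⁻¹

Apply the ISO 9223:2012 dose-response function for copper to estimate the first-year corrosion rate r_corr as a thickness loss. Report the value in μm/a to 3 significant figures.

r_corr = 0.551 μm/a

copper: temperature factor f = +0.126·(-4.1) = -0.5166
  SO₂ term: 0.0053·34.9^0.26·exp(0.059·48-0.5166) = 0.1352
  Sd branch = 0.01025·Sd^0.27·e^(0.036·RH+0.049·T) = 0.4157 μm/a
  sum: 0.1352 + 0.4157 → r_corr = 0.5509 μm/a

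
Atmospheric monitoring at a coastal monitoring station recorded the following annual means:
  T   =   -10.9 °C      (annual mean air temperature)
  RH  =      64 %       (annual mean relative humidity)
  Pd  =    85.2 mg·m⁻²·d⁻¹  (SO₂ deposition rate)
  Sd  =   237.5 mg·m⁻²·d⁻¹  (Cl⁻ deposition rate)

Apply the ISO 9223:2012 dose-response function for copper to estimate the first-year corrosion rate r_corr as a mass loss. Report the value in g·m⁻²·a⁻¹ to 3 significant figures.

r_corr = 2.83 g·m⁻²·a⁻¹

copper: T≤10 °C ⇒ hinge +0.126·(-10.9−10) = -2.6334
  SO₂ term: 0.0053·85.2^0.26·exp(0.059·64-2.6334) = 0.05277
  Sd branch = 0.01025·Sd^0.27·e^(0.036·RH+0.049·T) = 0.2635 μm/a
  r_corr = 0.05277 + 0.2635 = 0.3163 μm/a
Convert to mass loss: 0.3163 μm/a × 8.96 g/cm³ = 2.834 g·m⁻²·a⁻¹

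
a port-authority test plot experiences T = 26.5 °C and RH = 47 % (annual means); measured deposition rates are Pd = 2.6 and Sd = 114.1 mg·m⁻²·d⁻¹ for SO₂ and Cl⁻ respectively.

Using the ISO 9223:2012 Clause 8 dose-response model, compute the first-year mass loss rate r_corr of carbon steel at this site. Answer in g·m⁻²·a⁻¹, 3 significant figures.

r_corr = 230 g·m⁻²·a⁻¹

carbon steel: temperature factor f = -0.054·(16.5) = -0.8910
  Pd branch = 1.77·Pd^0.52·e^(0.02·RH+f) = 3.055 μm/a
  Cl⁻ term: 0.102·114.1^0.62·exp(0.033·47+0.04·26.5) = 26.19
  sum: 3.055 + 26.19 → r_corr = 29.24 μm/a
Convert to mass loss: 29.24 μm/a × 7.85 g/cm³ = 229.5 g·m⁻²·a⁻¹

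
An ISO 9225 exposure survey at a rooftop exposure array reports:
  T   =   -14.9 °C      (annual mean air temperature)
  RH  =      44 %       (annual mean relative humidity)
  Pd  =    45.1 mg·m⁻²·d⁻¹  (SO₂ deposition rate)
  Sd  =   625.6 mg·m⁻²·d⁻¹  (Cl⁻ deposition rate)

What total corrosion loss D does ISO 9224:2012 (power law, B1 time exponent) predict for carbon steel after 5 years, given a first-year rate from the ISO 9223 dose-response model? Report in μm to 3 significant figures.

carbon steel: T≤10 °C ⇒ hinge +0.150·(-14.9−10) = -3.7350
  Pd branch = 1.77·Pd^0.52·e^(0.02·RH+f) = 0.7383 μm/a
  Sd branch = 0.102·Sd^0.62·e^(0.033·RH+0.04·T) = 13 μm/a
  r_corr = 0.7383 + 13 = 13.74 μm/a
Long-term exponent b (ISO 9224 Table 2, B1) = 0.523
  D(5) = 13.74 × 5^0.523 = 13.74 × 2.32 = 31.89 μm

D(5) = 31.9 μm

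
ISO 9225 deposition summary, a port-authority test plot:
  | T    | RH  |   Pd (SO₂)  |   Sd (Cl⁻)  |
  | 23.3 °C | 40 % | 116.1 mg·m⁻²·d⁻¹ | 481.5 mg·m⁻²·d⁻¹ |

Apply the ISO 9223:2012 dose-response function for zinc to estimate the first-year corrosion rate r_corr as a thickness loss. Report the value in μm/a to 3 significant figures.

r_corr = 6.16 μm/a

zinc: f(T) = -0.071·(T−10) [T>10 °C] = -0.9443
  sulphur-dioxide contribution → 0.2559 μm/a
  chloride contribution → 5.905 μm/a
  total first-year rate 6.161 μm/a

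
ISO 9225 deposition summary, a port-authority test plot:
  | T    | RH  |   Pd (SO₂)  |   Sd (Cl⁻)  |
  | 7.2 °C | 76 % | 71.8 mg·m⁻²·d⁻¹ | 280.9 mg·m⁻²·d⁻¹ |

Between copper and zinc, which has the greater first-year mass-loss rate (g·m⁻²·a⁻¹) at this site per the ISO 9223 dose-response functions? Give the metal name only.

copper: f(T) = +0.126·(T−10) [T≤10 °C] = -0.3528
  sulphur-dioxide contribution → 1.002 μm/a
  chloride contribution → 1.031 μm/a
  total first-year rate 2.033 μm/a
  mass loss = 2.033 μm/a × 8.96 g/cm³ = 18.22 g·m⁻²·a⁻¹
zinc: temperature factor f = +0.038·(-2.8) = -0.1064
  sulphur-dioxide contribution → 2.508 μm/a
  chloride contribution → 1.474 μm/a
  total first-year rate 3.982 μm/a
  mass loss = 3.982 μm/a × 7.14 g/cm³ = 28.43 g·m⁻²·a⁻¹
Ordering by g·m⁻²·a⁻¹: zinc (28.4) > copper (18.2)

zinc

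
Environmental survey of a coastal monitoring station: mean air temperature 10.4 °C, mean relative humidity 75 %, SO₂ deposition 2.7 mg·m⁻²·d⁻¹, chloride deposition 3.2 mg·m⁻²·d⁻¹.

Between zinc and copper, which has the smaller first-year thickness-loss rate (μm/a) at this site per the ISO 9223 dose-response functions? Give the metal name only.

zinc

zinc: f(T) = -0.071·(T−10) [T>10 °C] = -0.0284
  SO₂ term: 0.0129·2.7^0.44·exp(0.046·75-0.0284) = 0.6115
  Cl⁻ term: 0.0175·3.2^0.57·exp(0.008·75+0.085·10.4) = 0.1498
  sum: 0.6115 + 0.1498 → r_corr = 0.7612 μm/a
copper: f(T) = -0.080·(T−10) [T>10 °C] = -0.0320
  SO₂ term: 0.0053·2.7^0.26·exp(0.059·75-0.0320) = 0.555
  Cl⁻ term: 0.01025·3.2^0.27·exp(0.036·75+0.049·10.4) = 0.3476
  sum: 0.555 + 0.3476 → r_corr = 0.9025 μm/a
Ordering by μm/a: copper (0.903) > zinc (0.761)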